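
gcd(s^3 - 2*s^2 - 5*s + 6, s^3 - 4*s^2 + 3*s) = s^2 - 4*s + 3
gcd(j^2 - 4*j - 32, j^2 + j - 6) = 1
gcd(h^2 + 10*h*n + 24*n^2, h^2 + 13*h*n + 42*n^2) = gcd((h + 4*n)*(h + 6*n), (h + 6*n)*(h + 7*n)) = h + 6*n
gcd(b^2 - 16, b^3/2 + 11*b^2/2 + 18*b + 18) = 1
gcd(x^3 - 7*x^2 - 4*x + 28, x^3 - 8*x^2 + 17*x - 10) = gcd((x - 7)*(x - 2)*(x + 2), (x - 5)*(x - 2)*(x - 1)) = x - 2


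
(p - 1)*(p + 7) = p^2 + 6*p - 7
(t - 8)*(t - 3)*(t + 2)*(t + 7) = t^4 - 2*t^3 - 61*t^2 + 62*t + 336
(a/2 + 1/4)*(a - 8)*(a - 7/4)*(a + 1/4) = a^4/2 - 9*a^3/2 + 109*a^2/32 + 297*a/64 + 7/8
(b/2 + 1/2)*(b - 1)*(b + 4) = b^3/2 + 2*b^2 - b/2 - 2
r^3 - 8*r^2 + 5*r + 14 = (r - 7)*(r - 2)*(r + 1)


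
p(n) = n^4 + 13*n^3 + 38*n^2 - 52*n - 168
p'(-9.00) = -493.00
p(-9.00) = 462.00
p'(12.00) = 13388.00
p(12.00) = 47880.00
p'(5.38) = 2108.60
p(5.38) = 3514.28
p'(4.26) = 1288.75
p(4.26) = 1634.44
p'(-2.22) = -72.28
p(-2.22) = 16.77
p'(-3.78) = 1.93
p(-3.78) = 73.55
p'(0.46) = -8.40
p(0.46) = -182.57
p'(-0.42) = -77.34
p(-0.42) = -140.39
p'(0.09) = -44.84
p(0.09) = -172.36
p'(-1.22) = -93.94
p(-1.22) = -69.39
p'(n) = 4*n^3 + 39*n^2 + 76*n - 52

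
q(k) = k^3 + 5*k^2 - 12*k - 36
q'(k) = 3*k^2 + 10*k - 12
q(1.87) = -34.42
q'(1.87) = 17.19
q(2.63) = -14.78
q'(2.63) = 35.05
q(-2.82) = 15.18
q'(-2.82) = -16.34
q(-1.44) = -11.34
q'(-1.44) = -20.18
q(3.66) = 36.09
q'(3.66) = 64.79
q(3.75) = 42.05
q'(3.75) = 67.69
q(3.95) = 56.24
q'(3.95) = 74.31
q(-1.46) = -10.93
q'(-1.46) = -20.21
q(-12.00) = -900.00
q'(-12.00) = 300.00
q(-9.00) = -252.00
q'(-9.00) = 141.00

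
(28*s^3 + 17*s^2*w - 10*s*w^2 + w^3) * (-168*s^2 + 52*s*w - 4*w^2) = -4704*s^5 - 1400*s^4*w + 2452*s^3*w^2 - 756*s^2*w^3 + 92*s*w^4 - 4*w^5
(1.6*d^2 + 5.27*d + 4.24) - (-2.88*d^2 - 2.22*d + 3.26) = 4.48*d^2 + 7.49*d + 0.98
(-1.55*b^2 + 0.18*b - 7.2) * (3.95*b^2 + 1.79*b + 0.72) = -6.1225*b^4 - 2.0635*b^3 - 29.2338*b^2 - 12.7584*b - 5.184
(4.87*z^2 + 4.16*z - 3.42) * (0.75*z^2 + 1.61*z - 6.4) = 3.6525*z^4 + 10.9607*z^3 - 27.0354*z^2 - 32.1302*z + 21.888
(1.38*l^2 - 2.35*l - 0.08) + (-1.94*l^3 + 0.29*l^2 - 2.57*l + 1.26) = -1.94*l^3 + 1.67*l^2 - 4.92*l + 1.18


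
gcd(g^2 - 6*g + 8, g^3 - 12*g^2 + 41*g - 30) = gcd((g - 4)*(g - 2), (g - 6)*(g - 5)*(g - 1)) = 1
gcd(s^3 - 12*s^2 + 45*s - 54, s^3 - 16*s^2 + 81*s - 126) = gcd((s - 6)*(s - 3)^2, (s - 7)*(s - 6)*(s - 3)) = s^2 - 9*s + 18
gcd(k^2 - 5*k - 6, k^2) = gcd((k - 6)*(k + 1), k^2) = 1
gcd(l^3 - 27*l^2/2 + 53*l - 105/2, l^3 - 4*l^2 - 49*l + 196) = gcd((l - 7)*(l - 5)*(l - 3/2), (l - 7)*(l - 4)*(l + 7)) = l - 7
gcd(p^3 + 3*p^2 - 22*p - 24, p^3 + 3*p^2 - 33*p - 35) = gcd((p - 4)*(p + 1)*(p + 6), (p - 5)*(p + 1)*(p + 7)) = p + 1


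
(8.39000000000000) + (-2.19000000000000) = 6.20000000000000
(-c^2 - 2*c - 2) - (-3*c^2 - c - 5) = 2*c^2 - c + 3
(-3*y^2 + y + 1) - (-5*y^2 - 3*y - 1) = 2*y^2 + 4*y + 2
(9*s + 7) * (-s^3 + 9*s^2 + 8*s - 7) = -9*s^4 + 74*s^3 + 135*s^2 - 7*s - 49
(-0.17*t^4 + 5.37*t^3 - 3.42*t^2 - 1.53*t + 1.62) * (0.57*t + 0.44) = -0.0969*t^5 + 2.9861*t^4 + 0.4134*t^3 - 2.3769*t^2 + 0.2502*t + 0.7128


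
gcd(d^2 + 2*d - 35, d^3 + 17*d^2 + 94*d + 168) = d + 7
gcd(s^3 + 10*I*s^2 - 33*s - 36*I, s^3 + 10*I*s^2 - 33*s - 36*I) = s^3 + 10*I*s^2 - 33*s - 36*I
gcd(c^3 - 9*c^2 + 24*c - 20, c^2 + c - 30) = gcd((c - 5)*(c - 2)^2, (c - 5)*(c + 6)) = c - 5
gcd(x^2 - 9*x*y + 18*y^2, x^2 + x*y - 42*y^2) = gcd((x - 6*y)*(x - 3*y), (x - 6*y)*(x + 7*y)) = x - 6*y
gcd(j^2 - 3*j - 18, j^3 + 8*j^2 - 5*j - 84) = 1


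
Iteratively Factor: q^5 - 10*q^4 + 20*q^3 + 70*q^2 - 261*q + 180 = (q - 1)*(q^4 - 9*q^3 + 11*q^2 + 81*q - 180) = (q - 5)*(q - 1)*(q^3 - 4*q^2 - 9*q + 36) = (q - 5)*(q - 3)*(q - 1)*(q^2 - q - 12) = (q - 5)*(q - 4)*(q - 3)*(q - 1)*(q + 3)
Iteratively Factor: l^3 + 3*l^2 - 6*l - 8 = (l - 2)*(l^2 + 5*l + 4) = (l - 2)*(l + 4)*(l + 1)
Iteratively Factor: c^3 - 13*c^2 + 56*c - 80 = (c - 5)*(c^2 - 8*c + 16) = (c - 5)*(c - 4)*(c - 4)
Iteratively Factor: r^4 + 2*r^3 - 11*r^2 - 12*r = (r + 4)*(r^3 - 2*r^2 - 3*r) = r*(r + 4)*(r^2 - 2*r - 3) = r*(r + 1)*(r + 4)*(r - 3)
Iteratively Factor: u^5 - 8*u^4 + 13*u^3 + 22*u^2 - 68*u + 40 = (u - 5)*(u^4 - 3*u^3 - 2*u^2 + 12*u - 8) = (u - 5)*(u - 1)*(u^3 - 2*u^2 - 4*u + 8) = (u - 5)*(u - 2)*(u - 1)*(u^2 - 4) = (u - 5)*(u - 2)*(u - 1)*(u + 2)*(u - 2)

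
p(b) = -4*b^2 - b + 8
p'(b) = -8*b - 1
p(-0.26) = 7.99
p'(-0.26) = 1.08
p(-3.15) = -28.54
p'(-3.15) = 24.20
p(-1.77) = -2.76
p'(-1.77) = 13.16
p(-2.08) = -7.23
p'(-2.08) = 15.64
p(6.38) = -161.20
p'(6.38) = -52.04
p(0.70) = 5.34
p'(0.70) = -6.60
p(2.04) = -10.69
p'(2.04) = -17.32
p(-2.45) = -13.56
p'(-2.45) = 18.60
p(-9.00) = -307.00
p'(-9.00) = 71.00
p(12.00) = -580.00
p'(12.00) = -97.00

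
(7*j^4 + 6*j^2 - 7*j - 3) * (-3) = -21*j^4 - 18*j^2 + 21*j + 9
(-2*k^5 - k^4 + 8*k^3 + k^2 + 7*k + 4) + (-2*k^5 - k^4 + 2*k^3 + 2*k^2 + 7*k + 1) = -4*k^5 - 2*k^4 + 10*k^3 + 3*k^2 + 14*k + 5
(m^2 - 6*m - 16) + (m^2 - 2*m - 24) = 2*m^2 - 8*m - 40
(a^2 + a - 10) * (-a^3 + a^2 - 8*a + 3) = -a^5 + 3*a^3 - 15*a^2 + 83*a - 30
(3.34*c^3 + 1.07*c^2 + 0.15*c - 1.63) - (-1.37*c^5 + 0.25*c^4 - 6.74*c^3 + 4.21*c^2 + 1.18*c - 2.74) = 1.37*c^5 - 0.25*c^4 + 10.08*c^3 - 3.14*c^2 - 1.03*c + 1.11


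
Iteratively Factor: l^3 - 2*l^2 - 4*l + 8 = (l - 2)*(l^2 - 4) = (l - 2)^2*(l + 2)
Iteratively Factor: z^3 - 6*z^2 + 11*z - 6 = (z - 1)*(z^2 - 5*z + 6) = (z - 3)*(z - 1)*(z - 2)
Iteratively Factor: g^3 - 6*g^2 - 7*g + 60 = (g - 4)*(g^2 - 2*g - 15) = (g - 4)*(g + 3)*(g - 5)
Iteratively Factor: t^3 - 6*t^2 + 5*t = (t)*(t^2 - 6*t + 5) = t*(t - 1)*(t - 5)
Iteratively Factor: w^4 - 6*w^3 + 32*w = (w)*(w^3 - 6*w^2 + 32) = w*(w - 4)*(w^2 - 2*w - 8) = w*(w - 4)^2*(w + 2)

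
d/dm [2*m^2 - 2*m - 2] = 4*m - 2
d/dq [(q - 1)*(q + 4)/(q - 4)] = (q^2 - 8*q - 8)/(q^2 - 8*q + 16)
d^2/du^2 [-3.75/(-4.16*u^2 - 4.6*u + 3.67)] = (-129.792*u^2 - 143.52*u + 3.75*(8.32*u + 4.6)*(16.64*u + 9.2) + 114.504)/(4.16*u^2 + 4.6*u - 3.67)^3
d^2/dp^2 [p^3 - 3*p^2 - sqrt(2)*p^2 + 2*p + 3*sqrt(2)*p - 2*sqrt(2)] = 6*p - 6 - 2*sqrt(2)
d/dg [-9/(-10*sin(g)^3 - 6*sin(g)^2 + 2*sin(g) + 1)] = 18*(-15*sin(g)^2 - 6*sin(g) + 1)*cos(g)/(10*sin(g)^3 + 6*sin(g)^2 - 2*sin(g) - 1)^2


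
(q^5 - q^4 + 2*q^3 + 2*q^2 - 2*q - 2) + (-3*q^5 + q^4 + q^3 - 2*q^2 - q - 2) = -2*q^5 + 3*q^3 - 3*q - 4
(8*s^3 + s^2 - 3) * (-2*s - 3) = -16*s^4 - 26*s^3 - 3*s^2 + 6*s + 9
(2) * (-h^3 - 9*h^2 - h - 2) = -2*h^3 - 18*h^2 - 2*h - 4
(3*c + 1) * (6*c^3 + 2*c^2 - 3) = 18*c^4 + 12*c^3 + 2*c^2 - 9*c - 3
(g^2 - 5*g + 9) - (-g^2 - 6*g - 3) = 2*g^2 + g + 12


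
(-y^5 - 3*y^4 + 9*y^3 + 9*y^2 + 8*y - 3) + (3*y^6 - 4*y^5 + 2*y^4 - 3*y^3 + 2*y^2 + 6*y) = 3*y^6 - 5*y^5 - y^4 + 6*y^3 + 11*y^2 + 14*y - 3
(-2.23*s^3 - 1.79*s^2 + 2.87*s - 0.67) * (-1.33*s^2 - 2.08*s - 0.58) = 2.9659*s^5 + 7.0191*s^4 + 1.1995*s^3 - 4.0403*s^2 - 0.271*s + 0.3886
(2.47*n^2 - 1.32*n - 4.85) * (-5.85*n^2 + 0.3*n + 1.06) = -14.4495*n^4 + 8.463*n^3 + 30.5947*n^2 - 2.8542*n - 5.141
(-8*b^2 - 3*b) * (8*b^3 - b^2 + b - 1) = -64*b^5 - 16*b^4 - 5*b^3 + 5*b^2 + 3*b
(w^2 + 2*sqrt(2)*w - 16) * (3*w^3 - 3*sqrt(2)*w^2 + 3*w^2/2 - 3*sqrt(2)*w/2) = 3*w^5 + 3*w^4/2 + 3*sqrt(2)*w^4 - 60*w^3 + 3*sqrt(2)*w^3/2 - 30*w^2 + 48*sqrt(2)*w^2 + 24*sqrt(2)*w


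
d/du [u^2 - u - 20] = 2*u - 1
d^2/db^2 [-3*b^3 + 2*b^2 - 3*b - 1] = 4 - 18*b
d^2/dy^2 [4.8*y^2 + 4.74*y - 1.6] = 9.60000000000000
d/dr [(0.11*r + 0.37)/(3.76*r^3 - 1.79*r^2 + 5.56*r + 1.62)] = (-0.8272*r^3 - 3.9767*r^2 + 1.3246*r - 1.879)/(14.1376*r^6 - 13.4608*r^5 + 45.0153*r^4 - 7.7224*r^3 + 25.114*r^2 + 18.0144*r + 2.6244)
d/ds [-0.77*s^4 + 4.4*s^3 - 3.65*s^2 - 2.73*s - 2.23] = -3.08*s^3 + 13.2*s^2 - 7.3*s - 2.73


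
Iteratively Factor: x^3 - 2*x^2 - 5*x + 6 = (x - 3)*(x^2 + x - 2) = (x - 3)*(x - 1)*(x + 2)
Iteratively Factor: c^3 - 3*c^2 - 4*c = (c - 4)*(c^2 + c) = c*(c - 4)*(c + 1)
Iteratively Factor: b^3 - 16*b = (b)*(b^2 - 16) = b*(b + 4)*(b - 4)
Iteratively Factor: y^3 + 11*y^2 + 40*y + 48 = (y + 3)*(y^2 + 8*y + 16) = (y + 3)*(y + 4)*(y + 4)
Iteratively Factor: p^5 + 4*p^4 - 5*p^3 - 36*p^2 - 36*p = (p)*(p^4 + 4*p^3 - 5*p^2 - 36*p - 36) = p*(p + 2)*(p^3 + 2*p^2 - 9*p - 18) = p*(p + 2)^2*(p^2 - 9) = p*(p + 2)^2*(p + 3)*(p - 3)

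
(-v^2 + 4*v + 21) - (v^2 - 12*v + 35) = -2*v^2 + 16*v - 14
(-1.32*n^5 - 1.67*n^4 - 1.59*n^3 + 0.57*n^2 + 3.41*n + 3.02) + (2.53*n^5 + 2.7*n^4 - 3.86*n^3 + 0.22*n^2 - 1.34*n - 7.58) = 1.21*n^5 + 1.03*n^4 - 5.45*n^3 + 0.79*n^2 + 2.07*n - 4.56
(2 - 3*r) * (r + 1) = -3*r^2 - r + 2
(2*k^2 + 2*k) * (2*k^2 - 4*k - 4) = 4*k^4 - 4*k^3 - 16*k^2 - 8*k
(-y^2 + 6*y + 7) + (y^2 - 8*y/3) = 10*y/3 + 7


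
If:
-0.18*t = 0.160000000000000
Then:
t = -0.89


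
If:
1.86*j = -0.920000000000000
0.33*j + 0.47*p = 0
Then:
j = -0.49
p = 0.35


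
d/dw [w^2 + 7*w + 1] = 2*w + 7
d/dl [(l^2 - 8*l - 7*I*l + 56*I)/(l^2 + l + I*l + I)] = (l^2*(9 + 8*I) - 110*I*l + 63 - 64*I)/(l^4 + 2*l^3*(1 + I) + 4*I*l^2 + 2*l*(-1 + I) - 1)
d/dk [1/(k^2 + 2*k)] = 2*(-k - 1)/(k^2*(k + 2)^2)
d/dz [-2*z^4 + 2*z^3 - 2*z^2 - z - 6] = -8*z^3 + 6*z^2 - 4*z - 1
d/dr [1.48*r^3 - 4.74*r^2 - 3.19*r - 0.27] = 4.44*r^2 - 9.48*r - 3.19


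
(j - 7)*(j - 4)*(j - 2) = j^3 - 13*j^2 + 50*j - 56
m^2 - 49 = (m - 7)*(m + 7)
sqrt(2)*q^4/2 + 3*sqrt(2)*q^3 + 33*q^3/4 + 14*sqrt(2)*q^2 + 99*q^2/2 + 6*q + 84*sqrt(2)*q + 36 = (q/2 + sqrt(2))*(q + 6)*(q + 6*sqrt(2))*(sqrt(2)*q + 1/2)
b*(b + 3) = b^2 + 3*b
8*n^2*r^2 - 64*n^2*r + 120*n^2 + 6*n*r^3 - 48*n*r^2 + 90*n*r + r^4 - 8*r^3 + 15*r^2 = (2*n + r)*(4*n + r)*(r - 5)*(r - 3)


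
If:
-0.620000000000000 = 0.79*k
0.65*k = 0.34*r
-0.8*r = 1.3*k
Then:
No Solution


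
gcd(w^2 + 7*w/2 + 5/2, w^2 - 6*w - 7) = w + 1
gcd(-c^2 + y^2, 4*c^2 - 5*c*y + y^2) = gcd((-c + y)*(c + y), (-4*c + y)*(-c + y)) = -c + y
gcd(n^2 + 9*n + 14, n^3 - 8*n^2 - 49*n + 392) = n + 7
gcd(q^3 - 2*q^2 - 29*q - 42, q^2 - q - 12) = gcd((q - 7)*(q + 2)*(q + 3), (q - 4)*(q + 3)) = q + 3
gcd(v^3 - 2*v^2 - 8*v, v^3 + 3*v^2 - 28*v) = v^2 - 4*v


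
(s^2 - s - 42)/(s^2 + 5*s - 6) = (s - 7)/(s - 1)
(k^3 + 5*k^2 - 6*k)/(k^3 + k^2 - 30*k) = (k - 1)/(k - 5)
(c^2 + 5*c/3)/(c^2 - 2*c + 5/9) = 3*c*(3*c + 5)/(9*c^2 - 18*c + 5)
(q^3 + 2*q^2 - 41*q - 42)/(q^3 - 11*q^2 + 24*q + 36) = (q + 7)/(q - 6)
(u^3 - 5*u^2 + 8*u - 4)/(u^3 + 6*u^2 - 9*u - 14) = (u^2 - 3*u + 2)/(u^2 + 8*u + 7)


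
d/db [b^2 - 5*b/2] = 2*b - 5/2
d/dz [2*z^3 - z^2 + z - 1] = 6*z^2 - 2*z + 1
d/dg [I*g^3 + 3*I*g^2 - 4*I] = 3*I*g*(g + 2)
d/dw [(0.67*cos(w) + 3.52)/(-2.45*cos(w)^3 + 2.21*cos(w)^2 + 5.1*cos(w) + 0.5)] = (-3.283*cos(w)^3 - 24.3913*cos(w)^2 + 15.5584*cos(w) + 17.617)*sin(w)/(6.0025*cos(w)^6 - 10.829*cos(w)^5 - 20.1059*cos(w)^4 + 20.092*cos(w)^3 + 28.22*cos(w)^2 + 5.1*cos(w) + 0.25)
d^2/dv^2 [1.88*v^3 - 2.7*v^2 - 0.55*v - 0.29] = 11.28*v - 5.4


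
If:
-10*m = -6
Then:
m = 3/5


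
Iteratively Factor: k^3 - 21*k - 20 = (k + 4)*(k^2 - 4*k - 5) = (k + 1)*(k + 4)*(k - 5)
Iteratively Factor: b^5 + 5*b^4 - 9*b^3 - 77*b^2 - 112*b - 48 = (b + 1)*(b^4 + 4*b^3 - 13*b^2 - 64*b - 48) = (b - 4)*(b + 1)*(b^3 + 8*b^2 + 19*b + 12) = (b - 4)*(b + 1)*(b + 4)*(b^2 + 4*b + 3) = (b - 4)*(b + 1)^2*(b + 4)*(b + 3)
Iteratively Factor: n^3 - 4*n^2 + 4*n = (n)*(n^2 - 4*n + 4) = n*(n - 2)*(n - 2)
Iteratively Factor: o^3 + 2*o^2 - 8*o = (o)*(o^2 + 2*o - 8) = o*(o - 2)*(o + 4)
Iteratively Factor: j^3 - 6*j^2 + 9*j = (j - 3)*(j^2 - 3*j) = (j - 3)^2*(j)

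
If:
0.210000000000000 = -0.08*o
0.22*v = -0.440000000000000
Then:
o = -2.62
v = -2.00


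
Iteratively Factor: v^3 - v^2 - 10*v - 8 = (v - 4)*(v^2 + 3*v + 2) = (v - 4)*(v + 2)*(v + 1)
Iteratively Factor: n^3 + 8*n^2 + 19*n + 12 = (n + 3)*(n^2 + 5*n + 4) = (n + 3)*(n + 4)*(n + 1)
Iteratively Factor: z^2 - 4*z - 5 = (z + 1)*(z - 5)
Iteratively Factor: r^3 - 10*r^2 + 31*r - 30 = (r - 2)*(r^2 - 8*r + 15) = (r - 3)*(r - 2)*(r - 5)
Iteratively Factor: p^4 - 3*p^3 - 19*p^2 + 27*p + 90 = (p + 2)*(p^3 - 5*p^2 - 9*p + 45) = (p - 5)*(p + 2)*(p^2 - 9) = (p - 5)*(p + 2)*(p + 3)*(p - 3)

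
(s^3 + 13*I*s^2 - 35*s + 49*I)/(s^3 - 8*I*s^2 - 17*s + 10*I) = (s^2 + 14*I*s - 49)/(s^2 - 7*I*s - 10)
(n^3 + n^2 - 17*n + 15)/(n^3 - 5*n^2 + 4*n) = (n^2 + 2*n - 15)/(n*(n - 4))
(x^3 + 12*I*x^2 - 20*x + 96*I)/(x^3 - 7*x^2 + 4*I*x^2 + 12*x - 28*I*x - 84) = (x + 8*I)/(x - 7)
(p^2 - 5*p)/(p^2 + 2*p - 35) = p/(p + 7)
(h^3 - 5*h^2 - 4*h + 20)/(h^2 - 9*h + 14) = (h^2 - 3*h - 10)/(h - 7)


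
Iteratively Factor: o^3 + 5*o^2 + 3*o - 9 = (o + 3)*(o^2 + 2*o - 3) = (o + 3)^2*(o - 1)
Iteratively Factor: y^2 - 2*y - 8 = (y + 2)*(y - 4)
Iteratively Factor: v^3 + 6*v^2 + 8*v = (v + 4)*(v^2 + 2*v) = v*(v + 4)*(v + 2)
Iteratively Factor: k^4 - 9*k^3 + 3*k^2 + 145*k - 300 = (k - 3)*(k^3 - 6*k^2 - 15*k + 100) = (k - 5)*(k - 3)*(k^2 - k - 20) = (k - 5)^2*(k - 3)*(k + 4)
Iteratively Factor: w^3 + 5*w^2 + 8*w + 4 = (w + 2)*(w^2 + 3*w + 2) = (w + 2)^2*(w + 1)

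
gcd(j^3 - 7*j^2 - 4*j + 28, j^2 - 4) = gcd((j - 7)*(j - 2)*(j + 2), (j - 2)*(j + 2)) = j^2 - 4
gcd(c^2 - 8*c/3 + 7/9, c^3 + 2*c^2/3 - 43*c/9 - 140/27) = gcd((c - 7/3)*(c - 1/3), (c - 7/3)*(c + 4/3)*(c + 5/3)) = c - 7/3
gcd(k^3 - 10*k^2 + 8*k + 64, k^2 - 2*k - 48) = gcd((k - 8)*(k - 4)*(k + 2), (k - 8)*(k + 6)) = k - 8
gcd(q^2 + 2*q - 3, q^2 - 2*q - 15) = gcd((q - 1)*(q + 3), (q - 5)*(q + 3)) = q + 3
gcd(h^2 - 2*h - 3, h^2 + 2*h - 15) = h - 3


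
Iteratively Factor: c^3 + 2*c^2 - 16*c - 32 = (c + 2)*(c^2 - 16) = (c - 4)*(c + 2)*(c + 4)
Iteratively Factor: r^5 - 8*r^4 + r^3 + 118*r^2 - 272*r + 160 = (r - 2)*(r^4 - 6*r^3 - 11*r^2 + 96*r - 80) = (r - 2)*(r - 1)*(r^3 - 5*r^2 - 16*r + 80) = (r - 2)*(r - 1)*(r + 4)*(r^2 - 9*r + 20) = (r - 5)*(r - 2)*(r - 1)*(r + 4)*(r - 4)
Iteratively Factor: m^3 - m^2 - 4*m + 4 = (m - 1)*(m^2 - 4) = (m - 1)*(m + 2)*(m - 2)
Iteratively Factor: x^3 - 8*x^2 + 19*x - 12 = (x - 4)*(x^2 - 4*x + 3) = (x - 4)*(x - 1)*(x - 3)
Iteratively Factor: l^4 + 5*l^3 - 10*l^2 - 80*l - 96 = (l + 3)*(l^3 + 2*l^2 - 16*l - 32) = (l - 4)*(l + 3)*(l^2 + 6*l + 8) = (l - 4)*(l + 3)*(l + 4)*(l + 2)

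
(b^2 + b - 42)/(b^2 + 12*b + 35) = (b - 6)/(b + 5)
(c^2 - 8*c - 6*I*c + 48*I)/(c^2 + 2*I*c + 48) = (c - 8)/(c + 8*I)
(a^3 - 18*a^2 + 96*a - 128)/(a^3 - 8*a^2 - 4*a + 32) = (a - 8)/(a + 2)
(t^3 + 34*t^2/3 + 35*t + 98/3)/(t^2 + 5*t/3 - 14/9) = 3*(t^2 + 9*t + 14)/(3*t - 2)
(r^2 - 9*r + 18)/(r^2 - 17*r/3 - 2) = 3*(r - 3)/(3*r + 1)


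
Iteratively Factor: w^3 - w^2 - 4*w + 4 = (w - 1)*(w^2 - 4) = (w - 2)*(w - 1)*(w + 2)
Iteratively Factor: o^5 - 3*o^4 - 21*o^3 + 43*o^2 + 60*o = (o + 1)*(o^4 - 4*o^3 - 17*o^2 + 60*o) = o*(o + 1)*(o^3 - 4*o^2 - 17*o + 60) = o*(o + 1)*(o + 4)*(o^2 - 8*o + 15) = o*(o - 3)*(o + 1)*(o + 4)*(o - 5)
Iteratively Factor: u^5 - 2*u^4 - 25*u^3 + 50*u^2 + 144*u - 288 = (u - 3)*(u^4 + u^3 - 22*u^2 - 16*u + 96) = (u - 4)*(u - 3)*(u^3 + 5*u^2 - 2*u - 24) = (u - 4)*(u - 3)*(u + 3)*(u^2 + 2*u - 8) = (u - 4)*(u - 3)*(u + 3)*(u + 4)*(u - 2)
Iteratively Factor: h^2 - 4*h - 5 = (h + 1)*(h - 5)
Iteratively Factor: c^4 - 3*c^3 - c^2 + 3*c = (c - 1)*(c^3 - 2*c^2 - 3*c) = (c - 1)*(c + 1)*(c^2 - 3*c) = c*(c - 1)*(c + 1)*(c - 3)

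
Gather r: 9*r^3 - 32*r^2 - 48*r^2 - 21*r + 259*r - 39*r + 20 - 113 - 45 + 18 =9*r^3 - 80*r^2 + 199*r - 120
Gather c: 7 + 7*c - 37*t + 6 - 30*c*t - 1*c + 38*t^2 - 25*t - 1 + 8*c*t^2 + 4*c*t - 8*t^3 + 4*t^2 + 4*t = c*(8*t^2 - 26*t + 6) - 8*t^3 + 42*t^2 - 58*t + 12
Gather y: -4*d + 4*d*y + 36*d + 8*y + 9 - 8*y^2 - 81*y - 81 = 32*d - 8*y^2 + y*(4*d - 73) - 72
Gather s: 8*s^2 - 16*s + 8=8*s^2 - 16*s + 8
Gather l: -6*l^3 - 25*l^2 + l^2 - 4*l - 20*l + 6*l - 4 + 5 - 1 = -6*l^3 - 24*l^2 - 18*l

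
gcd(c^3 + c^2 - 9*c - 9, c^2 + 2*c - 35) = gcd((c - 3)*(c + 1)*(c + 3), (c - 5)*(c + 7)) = 1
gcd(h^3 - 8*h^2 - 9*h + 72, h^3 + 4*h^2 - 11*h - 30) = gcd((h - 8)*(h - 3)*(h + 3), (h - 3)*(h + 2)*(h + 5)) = h - 3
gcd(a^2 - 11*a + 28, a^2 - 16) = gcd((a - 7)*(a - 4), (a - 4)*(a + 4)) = a - 4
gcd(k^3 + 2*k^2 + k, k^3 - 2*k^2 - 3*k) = k^2 + k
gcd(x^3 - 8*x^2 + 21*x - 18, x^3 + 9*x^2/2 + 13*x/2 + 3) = 1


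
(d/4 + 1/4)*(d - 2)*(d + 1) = d^3/4 - 3*d/4 - 1/2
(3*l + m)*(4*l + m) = 12*l^2 + 7*l*m + m^2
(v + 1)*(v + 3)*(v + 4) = v^3 + 8*v^2 + 19*v + 12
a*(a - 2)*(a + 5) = a^3 + 3*a^2 - 10*a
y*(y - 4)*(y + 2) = y^3 - 2*y^2 - 8*y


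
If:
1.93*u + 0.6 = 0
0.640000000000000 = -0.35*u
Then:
No Solution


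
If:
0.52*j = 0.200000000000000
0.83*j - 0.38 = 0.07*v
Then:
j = 0.38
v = -0.87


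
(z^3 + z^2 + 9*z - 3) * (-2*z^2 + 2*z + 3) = -2*z^5 - 13*z^3 + 27*z^2 + 21*z - 9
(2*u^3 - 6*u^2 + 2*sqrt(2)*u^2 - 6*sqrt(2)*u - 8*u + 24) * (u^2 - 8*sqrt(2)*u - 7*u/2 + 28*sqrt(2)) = 2*u^5 - 14*sqrt(2)*u^4 - 13*u^4 - 19*u^3 + 91*sqrt(2)*u^3 - 83*sqrt(2)*u^2 + 260*u^2 - 416*sqrt(2)*u - 420*u + 672*sqrt(2)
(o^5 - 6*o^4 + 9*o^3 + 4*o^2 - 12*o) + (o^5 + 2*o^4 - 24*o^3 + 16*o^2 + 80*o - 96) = 2*o^5 - 4*o^4 - 15*o^3 + 20*o^2 + 68*o - 96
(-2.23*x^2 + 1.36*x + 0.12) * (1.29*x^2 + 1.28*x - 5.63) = -2.8767*x^4 - 1.1*x^3 + 14.4505*x^2 - 7.5032*x - 0.6756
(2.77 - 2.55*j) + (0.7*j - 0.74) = 2.03 - 1.85*j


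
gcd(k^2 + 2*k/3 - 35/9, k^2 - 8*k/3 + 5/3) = k - 5/3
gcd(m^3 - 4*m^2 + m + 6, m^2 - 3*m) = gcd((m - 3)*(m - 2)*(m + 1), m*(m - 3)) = m - 3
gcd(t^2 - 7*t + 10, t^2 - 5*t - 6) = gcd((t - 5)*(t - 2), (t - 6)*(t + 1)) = 1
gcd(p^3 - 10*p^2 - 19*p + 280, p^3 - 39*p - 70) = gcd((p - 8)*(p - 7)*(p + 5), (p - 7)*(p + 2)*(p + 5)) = p^2 - 2*p - 35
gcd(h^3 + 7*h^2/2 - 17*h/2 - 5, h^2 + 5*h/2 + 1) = h + 1/2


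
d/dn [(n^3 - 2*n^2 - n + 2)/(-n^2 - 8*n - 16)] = (-n^3 - 12*n^2 + 15*n + 8)/(n^3 + 12*n^2 + 48*n + 64)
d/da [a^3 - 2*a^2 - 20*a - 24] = 3*a^2 - 4*a - 20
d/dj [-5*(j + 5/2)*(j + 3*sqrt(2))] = -10*j - 15*sqrt(2) - 25/2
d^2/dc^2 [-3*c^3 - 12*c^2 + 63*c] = -18*c - 24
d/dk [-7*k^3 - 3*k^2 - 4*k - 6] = -21*k^2 - 6*k - 4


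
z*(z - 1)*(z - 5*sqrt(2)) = z^3 - 5*sqrt(2)*z^2 - z^2 + 5*sqrt(2)*z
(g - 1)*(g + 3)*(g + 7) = g^3 + 9*g^2 + 11*g - 21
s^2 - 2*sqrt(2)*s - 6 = (s - 3*sqrt(2))*(s + sqrt(2))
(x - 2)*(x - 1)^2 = x^3 - 4*x^2 + 5*x - 2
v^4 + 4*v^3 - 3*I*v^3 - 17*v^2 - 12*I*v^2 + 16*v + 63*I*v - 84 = (v - 3)*(v + 7)*(v - 4*I)*(v + I)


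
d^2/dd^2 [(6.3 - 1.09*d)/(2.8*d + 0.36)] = 100.98144/(2.8*d + 0.36)^3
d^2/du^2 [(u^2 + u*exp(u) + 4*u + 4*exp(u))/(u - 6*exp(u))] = 7*(u^3 + 6*u^2*exp(u) + 4*u^2 - 8*u - 36*exp(u) + 8)*exp(u)/(u^3 - 18*u^2*exp(u) + 108*u*exp(2*u) - 216*exp(3*u))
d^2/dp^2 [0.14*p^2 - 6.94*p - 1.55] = 0.280000000000000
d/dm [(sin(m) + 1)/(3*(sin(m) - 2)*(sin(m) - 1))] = (-2*sin(m) + cos(m)^2 + 4)*cos(m)/(3*(sin(m) - 2)^2*(sin(m) - 1)^2)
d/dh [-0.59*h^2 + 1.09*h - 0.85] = 1.09 - 1.18*h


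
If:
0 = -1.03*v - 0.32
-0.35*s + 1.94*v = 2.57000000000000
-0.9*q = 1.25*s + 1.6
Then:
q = 10.81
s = -9.06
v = -0.31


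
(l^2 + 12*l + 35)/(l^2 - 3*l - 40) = (l + 7)/(l - 8)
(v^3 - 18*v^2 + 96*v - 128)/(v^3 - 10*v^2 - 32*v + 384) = (v - 2)/(v + 6)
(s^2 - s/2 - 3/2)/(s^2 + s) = (s - 3/2)/s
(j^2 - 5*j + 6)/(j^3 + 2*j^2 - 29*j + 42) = 1/(j + 7)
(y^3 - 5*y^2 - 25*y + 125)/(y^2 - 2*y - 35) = (y^2 - 10*y + 25)/(y - 7)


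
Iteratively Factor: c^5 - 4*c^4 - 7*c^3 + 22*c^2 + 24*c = (c - 4)*(c^4 - 7*c^2 - 6*c) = (c - 4)*(c + 1)*(c^3 - c^2 - 6*c) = (c - 4)*(c - 3)*(c + 1)*(c^2 + 2*c) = c*(c - 4)*(c - 3)*(c + 1)*(c + 2)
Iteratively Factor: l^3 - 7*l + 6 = (l - 1)*(l^2 + l - 6) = (l - 1)*(l + 3)*(l - 2)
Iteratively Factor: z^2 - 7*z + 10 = (z - 2)*(z - 5)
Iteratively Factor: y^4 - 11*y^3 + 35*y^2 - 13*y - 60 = (y - 5)*(y^3 - 6*y^2 + 5*y + 12) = (y - 5)*(y - 4)*(y^2 - 2*y - 3) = (y - 5)*(y - 4)*(y - 3)*(y + 1)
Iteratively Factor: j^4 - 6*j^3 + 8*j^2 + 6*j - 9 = (j - 3)*(j^3 - 3*j^2 - j + 3) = (j - 3)^2*(j^2 - 1) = (j - 3)^2*(j - 1)*(j + 1)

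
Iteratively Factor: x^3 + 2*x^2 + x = (x)*(x^2 + 2*x + 1) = x*(x + 1)*(x + 1)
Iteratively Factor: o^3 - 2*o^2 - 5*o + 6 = (o - 1)*(o^2 - o - 6) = (o - 1)*(o + 2)*(o - 3)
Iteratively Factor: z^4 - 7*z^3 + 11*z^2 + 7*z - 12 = (z - 4)*(z^3 - 3*z^2 - z + 3) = (z - 4)*(z - 3)*(z^2 - 1) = (z - 4)*(z - 3)*(z + 1)*(z - 1)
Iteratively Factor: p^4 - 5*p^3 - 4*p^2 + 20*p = (p - 5)*(p^3 - 4*p) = (p - 5)*(p - 2)*(p^2 + 2*p) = p*(p - 5)*(p - 2)*(p + 2)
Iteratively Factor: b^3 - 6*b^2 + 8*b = (b)*(b^2 - 6*b + 8) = b*(b - 2)*(b - 4)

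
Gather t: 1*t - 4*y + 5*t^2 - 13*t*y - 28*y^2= 5*t^2 + t*(1 - 13*y) - 28*y^2 - 4*y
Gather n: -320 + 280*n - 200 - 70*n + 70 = 210*n - 450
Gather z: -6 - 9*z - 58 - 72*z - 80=-81*z - 144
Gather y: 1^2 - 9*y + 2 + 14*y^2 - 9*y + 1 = 14*y^2 - 18*y + 4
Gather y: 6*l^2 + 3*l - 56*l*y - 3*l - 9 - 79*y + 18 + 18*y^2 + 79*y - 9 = 6*l^2 - 56*l*y + 18*y^2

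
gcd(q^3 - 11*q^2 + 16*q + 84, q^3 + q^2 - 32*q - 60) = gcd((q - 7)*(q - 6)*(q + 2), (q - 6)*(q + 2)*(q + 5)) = q^2 - 4*q - 12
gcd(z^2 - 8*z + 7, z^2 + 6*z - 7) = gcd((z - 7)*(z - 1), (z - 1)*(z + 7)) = z - 1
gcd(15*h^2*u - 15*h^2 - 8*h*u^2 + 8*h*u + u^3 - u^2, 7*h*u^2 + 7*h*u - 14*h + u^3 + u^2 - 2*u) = u - 1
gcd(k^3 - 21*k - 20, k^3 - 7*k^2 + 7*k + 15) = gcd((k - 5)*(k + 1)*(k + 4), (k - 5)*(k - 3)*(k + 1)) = k^2 - 4*k - 5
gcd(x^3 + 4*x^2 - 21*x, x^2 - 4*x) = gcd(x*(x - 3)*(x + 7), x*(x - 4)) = x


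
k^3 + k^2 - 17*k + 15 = (k - 3)*(k - 1)*(k + 5)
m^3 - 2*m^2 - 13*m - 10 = (m - 5)*(m + 1)*(m + 2)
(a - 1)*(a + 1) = a^2 - 1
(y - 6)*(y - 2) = y^2 - 8*y + 12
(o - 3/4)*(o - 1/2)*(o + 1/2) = o^3 - 3*o^2/4 - o/4 + 3/16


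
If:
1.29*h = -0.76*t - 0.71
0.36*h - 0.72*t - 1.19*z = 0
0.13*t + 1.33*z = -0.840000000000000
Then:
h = -0.95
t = 0.68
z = -0.70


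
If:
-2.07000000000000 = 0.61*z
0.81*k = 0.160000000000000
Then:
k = 0.20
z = -3.39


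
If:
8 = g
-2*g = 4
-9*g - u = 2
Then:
No Solution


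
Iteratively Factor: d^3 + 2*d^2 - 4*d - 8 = (d + 2)*(d^2 - 4) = (d - 2)*(d + 2)*(d + 2)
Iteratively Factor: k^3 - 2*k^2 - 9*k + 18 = (k - 2)*(k^2 - 9) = (k - 3)*(k - 2)*(k + 3)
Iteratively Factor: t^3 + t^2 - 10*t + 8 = (t + 4)*(t^2 - 3*t + 2) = (t - 2)*(t + 4)*(t - 1)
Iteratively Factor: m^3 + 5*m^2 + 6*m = (m + 2)*(m^2 + 3*m) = m*(m + 2)*(m + 3)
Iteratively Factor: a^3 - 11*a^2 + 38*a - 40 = (a - 2)*(a^2 - 9*a + 20) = (a - 4)*(a - 2)*(a - 5)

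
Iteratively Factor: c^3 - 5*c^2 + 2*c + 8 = (c - 4)*(c^2 - c - 2) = (c - 4)*(c - 2)*(c + 1)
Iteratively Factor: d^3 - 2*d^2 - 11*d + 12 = (d - 1)*(d^2 - d - 12) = (d - 4)*(d - 1)*(d + 3)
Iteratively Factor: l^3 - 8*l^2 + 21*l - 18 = (l - 3)*(l^2 - 5*l + 6) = (l - 3)^2*(l - 2)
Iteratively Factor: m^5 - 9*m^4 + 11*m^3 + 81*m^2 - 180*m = (m + 3)*(m^4 - 12*m^3 + 47*m^2 - 60*m) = (m - 5)*(m + 3)*(m^3 - 7*m^2 + 12*m) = m*(m - 5)*(m + 3)*(m^2 - 7*m + 12) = m*(m - 5)*(m - 4)*(m + 3)*(m - 3)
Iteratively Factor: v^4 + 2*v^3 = (v)*(v^3 + 2*v^2) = v*(v + 2)*(v^2) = v^2*(v + 2)*(v)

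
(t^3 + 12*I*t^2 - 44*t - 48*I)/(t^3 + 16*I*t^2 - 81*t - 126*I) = (t^2 + 6*I*t - 8)/(t^2 + 10*I*t - 21)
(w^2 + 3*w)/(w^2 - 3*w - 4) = w*(w + 3)/(w^2 - 3*w - 4)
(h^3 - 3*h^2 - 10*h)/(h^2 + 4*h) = (h^2 - 3*h - 10)/(h + 4)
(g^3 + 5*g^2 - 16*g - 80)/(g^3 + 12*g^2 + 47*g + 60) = (g - 4)/(g + 3)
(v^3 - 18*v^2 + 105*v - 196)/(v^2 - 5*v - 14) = (v^2 - 11*v + 28)/(v + 2)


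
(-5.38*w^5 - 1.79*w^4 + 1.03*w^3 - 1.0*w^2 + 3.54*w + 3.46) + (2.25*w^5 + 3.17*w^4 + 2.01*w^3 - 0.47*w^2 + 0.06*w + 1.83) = -3.13*w^5 + 1.38*w^4 + 3.04*w^3 - 1.47*w^2 + 3.6*w + 5.29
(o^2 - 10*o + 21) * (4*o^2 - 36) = 4*o^4 - 40*o^3 + 48*o^2 + 360*o - 756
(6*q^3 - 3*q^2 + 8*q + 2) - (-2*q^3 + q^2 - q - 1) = 8*q^3 - 4*q^2 + 9*q + 3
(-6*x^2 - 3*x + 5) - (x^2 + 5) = -7*x^2 - 3*x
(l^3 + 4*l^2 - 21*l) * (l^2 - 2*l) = l^5 + 2*l^4 - 29*l^3 + 42*l^2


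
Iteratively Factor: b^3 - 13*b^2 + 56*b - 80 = (b - 5)*(b^2 - 8*b + 16) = (b - 5)*(b - 4)*(b - 4)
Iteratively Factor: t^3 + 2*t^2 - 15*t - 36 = (t - 4)*(t^2 + 6*t + 9) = (t - 4)*(t + 3)*(t + 3)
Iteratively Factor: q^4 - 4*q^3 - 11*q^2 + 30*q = (q - 5)*(q^3 + q^2 - 6*q) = (q - 5)*(q - 2)*(q^2 + 3*q) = (q - 5)*(q - 2)*(q + 3)*(q)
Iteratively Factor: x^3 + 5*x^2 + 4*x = (x + 4)*(x^2 + x) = x*(x + 4)*(x + 1)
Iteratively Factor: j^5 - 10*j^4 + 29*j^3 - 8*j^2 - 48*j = (j - 4)*(j^4 - 6*j^3 + 5*j^2 + 12*j) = (j - 4)*(j - 3)*(j^3 - 3*j^2 - 4*j) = (j - 4)^2*(j - 3)*(j^2 + j) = (j - 4)^2*(j - 3)*(j + 1)*(j)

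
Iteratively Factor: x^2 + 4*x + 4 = (x + 2)*(x + 2)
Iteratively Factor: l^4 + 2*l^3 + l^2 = (l + 1)*(l^3 + l^2) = l*(l + 1)*(l^2 + l) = l*(l + 1)^2*(l)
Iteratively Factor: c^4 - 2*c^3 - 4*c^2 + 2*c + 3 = (c - 3)*(c^3 + c^2 - c - 1) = (c - 3)*(c - 1)*(c^2 + 2*c + 1) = (c - 3)*(c - 1)*(c + 1)*(c + 1)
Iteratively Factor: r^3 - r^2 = (r)*(r^2 - r) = r*(r - 1)*(r)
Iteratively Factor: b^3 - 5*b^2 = (b - 5)*(b^2) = b*(b - 5)*(b)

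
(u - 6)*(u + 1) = u^2 - 5*u - 6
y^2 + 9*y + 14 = (y + 2)*(y + 7)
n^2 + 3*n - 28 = (n - 4)*(n + 7)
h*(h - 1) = h^2 - h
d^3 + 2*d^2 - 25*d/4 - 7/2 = (d - 2)*(d + 1/2)*(d + 7/2)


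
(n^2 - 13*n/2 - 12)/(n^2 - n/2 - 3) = (n - 8)/(n - 2)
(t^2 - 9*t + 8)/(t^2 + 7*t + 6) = (t^2 - 9*t + 8)/(t^2 + 7*t + 6)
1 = 1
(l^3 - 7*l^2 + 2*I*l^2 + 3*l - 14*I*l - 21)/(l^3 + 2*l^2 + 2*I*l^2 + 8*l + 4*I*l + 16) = (l^3 + l^2*(-7 + 2*I) + l*(3 - 14*I) - 21)/(l^3 + 2*l^2*(1 + I) + 4*l*(2 + I) + 16)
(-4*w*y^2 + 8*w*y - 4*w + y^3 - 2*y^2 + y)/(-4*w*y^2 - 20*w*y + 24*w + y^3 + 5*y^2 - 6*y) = (y - 1)/(y + 6)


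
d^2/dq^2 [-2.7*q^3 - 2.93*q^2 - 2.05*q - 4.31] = -16.2*q - 5.86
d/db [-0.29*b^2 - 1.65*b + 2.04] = -0.58*b - 1.65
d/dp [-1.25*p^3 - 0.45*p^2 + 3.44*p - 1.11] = -3.75*p^2 - 0.9*p + 3.44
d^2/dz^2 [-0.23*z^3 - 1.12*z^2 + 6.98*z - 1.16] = -1.38*z - 2.24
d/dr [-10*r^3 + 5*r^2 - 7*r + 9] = -30*r^2 + 10*r - 7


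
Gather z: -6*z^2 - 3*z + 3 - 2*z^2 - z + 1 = -8*z^2 - 4*z + 4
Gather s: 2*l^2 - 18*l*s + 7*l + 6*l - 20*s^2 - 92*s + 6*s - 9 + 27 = 2*l^2 + 13*l - 20*s^2 + s*(-18*l - 86) + 18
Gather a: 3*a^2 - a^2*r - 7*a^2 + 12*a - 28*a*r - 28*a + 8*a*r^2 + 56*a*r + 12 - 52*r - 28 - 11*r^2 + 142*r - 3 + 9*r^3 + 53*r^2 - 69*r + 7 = a^2*(-r - 4) + a*(8*r^2 + 28*r - 16) + 9*r^3 + 42*r^2 + 21*r - 12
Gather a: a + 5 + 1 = a + 6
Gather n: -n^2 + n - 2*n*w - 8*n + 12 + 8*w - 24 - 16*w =-n^2 + n*(-2*w - 7) - 8*w - 12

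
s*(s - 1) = s^2 - s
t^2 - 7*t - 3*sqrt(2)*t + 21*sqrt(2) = (t - 7)*(t - 3*sqrt(2))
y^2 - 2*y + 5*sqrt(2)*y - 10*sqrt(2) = (y - 2)*(y + 5*sqrt(2))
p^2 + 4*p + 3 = (p + 1)*(p + 3)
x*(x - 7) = x^2 - 7*x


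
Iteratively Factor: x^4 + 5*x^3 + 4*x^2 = (x)*(x^3 + 5*x^2 + 4*x) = x^2*(x^2 + 5*x + 4) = x^2*(x + 4)*(x + 1)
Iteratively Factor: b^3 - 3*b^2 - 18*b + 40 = (b - 2)*(b^2 - b - 20) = (b - 5)*(b - 2)*(b + 4)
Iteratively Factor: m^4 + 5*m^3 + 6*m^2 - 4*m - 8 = (m + 2)*(m^3 + 3*m^2 - 4) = (m + 2)^2*(m^2 + m - 2) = (m - 1)*(m + 2)^2*(m + 2)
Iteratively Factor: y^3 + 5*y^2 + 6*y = (y + 2)*(y^2 + 3*y) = (y + 2)*(y + 3)*(y)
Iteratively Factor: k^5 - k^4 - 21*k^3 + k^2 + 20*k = (k - 1)*(k^4 - 21*k^2 - 20*k) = (k - 1)*(k + 4)*(k^3 - 4*k^2 - 5*k) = (k - 1)*(k + 1)*(k + 4)*(k^2 - 5*k) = (k - 5)*(k - 1)*(k + 1)*(k + 4)*(k)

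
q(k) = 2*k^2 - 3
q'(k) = 4*k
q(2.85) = 13.24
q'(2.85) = 11.40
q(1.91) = 4.30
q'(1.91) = 7.64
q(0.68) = -2.08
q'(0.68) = 2.72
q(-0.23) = -2.89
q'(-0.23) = -0.92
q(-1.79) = 3.41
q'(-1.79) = -7.16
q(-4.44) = 36.43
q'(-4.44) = -17.76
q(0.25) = -2.88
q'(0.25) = 1.00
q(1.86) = 3.92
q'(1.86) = 7.44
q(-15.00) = 447.00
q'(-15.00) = -60.00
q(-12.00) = 285.00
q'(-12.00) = -48.00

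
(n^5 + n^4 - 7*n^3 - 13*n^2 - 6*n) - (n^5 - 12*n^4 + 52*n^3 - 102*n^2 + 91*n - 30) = 13*n^4 - 59*n^3 + 89*n^2 - 97*n + 30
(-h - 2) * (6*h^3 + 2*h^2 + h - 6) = -6*h^4 - 14*h^3 - 5*h^2 + 4*h + 12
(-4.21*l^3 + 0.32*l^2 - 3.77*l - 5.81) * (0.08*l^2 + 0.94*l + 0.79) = -0.3368*l^5 - 3.9318*l^4 - 3.3267*l^3 - 3.7558*l^2 - 8.4397*l - 4.5899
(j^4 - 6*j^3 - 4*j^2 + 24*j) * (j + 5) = j^5 - j^4 - 34*j^3 + 4*j^2 + 120*j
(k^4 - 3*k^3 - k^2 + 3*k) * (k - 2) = k^5 - 5*k^4 + 5*k^3 + 5*k^2 - 6*k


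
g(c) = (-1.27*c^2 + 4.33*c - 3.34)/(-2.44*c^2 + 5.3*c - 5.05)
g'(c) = (4.33 - 2.54*c)/(-2.44*c^2 + 5.3*c - 5.05) + (4.88*c - 5.3)*(-1.27*c^2 + 4.33*c - 3.34)/(-2.44*c^2 + 5.3*c - 5.05)^2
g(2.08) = -0.04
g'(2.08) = 0.25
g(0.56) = 0.46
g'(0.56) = -0.61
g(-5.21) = 0.61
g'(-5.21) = 0.01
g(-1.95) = 0.67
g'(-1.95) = 0.03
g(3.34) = 0.21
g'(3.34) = 0.13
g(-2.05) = 0.67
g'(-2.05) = 0.03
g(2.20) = -0.01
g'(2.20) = 0.25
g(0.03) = 0.66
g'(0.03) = -0.18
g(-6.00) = 0.60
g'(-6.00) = 0.01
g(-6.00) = 0.60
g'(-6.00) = 0.01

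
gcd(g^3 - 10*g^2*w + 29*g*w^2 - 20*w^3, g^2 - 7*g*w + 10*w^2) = -g + 5*w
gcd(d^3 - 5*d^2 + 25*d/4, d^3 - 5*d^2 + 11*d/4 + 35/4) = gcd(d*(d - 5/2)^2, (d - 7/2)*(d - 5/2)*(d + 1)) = d - 5/2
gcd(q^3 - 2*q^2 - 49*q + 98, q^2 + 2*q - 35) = q + 7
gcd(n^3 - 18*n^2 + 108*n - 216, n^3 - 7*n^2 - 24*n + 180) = n^2 - 12*n + 36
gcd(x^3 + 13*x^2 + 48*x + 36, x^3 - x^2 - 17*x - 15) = x + 1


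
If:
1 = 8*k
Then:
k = 1/8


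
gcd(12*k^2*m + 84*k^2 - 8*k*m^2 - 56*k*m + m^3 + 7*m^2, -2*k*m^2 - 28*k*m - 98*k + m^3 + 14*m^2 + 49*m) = 2*k*m + 14*k - m^2 - 7*m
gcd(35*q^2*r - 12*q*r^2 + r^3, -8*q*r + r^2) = r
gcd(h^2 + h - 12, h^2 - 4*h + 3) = h - 3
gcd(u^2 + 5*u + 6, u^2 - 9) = u + 3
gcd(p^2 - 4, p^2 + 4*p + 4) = p + 2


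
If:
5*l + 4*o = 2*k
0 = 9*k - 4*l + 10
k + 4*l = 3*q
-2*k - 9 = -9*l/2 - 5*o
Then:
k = -214/55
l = -344/55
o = 323/55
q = -106/11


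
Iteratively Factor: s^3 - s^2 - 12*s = (s - 4)*(s^2 + 3*s) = s*(s - 4)*(s + 3)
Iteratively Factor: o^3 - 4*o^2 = (o)*(o^2 - 4*o) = o*(o - 4)*(o)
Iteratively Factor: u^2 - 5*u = (u)*(u - 5)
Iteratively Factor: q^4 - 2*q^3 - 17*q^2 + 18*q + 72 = (q + 2)*(q^3 - 4*q^2 - 9*q + 36) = (q - 3)*(q + 2)*(q^2 - q - 12) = (q - 3)*(q + 2)*(q + 3)*(q - 4)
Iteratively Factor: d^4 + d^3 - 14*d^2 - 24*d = (d + 2)*(d^3 - d^2 - 12*d) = (d + 2)*(d + 3)*(d^2 - 4*d) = (d - 4)*(d + 2)*(d + 3)*(d)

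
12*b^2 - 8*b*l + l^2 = (-6*b + l)*(-2*b + l)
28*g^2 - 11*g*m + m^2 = (-7*g + m)*(-4*g + m)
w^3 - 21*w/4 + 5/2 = (w - 2)*(w - 1/2)*(w + 5/2)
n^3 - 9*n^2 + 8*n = n*(n - 8)*(n - 1)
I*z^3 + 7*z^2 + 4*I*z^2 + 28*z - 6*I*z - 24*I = (z + 4)*(z - 6*I)*(I*z + 1)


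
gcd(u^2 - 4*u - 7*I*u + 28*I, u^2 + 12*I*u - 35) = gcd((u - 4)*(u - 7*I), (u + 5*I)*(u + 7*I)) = 1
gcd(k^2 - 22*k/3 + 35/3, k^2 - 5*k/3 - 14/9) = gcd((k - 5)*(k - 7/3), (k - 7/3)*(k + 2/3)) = k - 7/3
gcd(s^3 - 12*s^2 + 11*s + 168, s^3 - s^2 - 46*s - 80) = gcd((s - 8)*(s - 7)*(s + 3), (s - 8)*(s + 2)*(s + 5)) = s - 8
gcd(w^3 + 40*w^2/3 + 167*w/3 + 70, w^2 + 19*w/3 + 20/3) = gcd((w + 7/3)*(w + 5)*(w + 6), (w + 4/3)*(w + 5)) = w + 5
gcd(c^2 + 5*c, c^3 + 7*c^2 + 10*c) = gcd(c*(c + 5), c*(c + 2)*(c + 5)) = c^2 + 5*c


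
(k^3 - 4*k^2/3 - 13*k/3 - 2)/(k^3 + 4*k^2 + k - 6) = (k^3 - 4*k^2/3 - 13*k/3 - 2)/(k^3 + 4*k^2 + k - 6)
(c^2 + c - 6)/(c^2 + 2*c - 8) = (c + 3)/(c + 4)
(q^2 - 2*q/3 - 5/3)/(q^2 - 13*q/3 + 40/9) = 3*(q + 1)/(3*q - 8)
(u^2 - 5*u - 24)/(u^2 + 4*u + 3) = (u - 8)/(u + 1)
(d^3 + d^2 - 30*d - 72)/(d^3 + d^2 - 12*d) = (d^2 - 3*d - 18)/(d*(d - 3))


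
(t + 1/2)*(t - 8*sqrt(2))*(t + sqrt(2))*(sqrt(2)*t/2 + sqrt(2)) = sqrt(2)*t^4/2 - 7*t^3 + 5*sqrt(2)*t^3/4 - 35*t^2/2 - 15*sqrt(2)*t^2/2 - 20*sqrt(2)*t - 7*t - 8*sqrt(2)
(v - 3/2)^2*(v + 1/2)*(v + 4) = v^4 + 3*v^3/2 - 37*v^2/4 + 33*v/8 + 9/2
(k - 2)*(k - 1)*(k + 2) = k^3 - k^2 - 4*k + 4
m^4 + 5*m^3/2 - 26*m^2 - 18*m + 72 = (m - 4)*(m - 3/2)*(m + 2)*(m + 6)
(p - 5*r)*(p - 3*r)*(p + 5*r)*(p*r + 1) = p^4*r - 3*p^3*r^2 + p^3 - 25*p^2*r^3 - 3*p^2*r + 75*p*r^4 - 25*p*r^2 + 75*r^3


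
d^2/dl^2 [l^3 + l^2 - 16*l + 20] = 6*l + 2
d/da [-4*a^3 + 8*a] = 8 - 12*a^2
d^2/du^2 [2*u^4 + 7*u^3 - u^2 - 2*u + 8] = 24*u^2 + 42*u - 2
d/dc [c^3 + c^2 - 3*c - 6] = 3*c^2 + 2*c - 3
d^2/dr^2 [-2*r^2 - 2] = -4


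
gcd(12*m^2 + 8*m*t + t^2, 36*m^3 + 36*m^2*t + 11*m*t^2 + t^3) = 12*m^2 + 8*m*t + t^2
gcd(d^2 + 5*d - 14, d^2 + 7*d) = d + 7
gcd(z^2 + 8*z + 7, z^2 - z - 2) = z + 1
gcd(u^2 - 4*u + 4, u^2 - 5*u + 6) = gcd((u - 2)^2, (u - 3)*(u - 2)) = u - 2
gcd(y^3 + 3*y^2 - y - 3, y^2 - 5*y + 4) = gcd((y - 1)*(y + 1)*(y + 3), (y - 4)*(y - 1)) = y - 1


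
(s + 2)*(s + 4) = s^2 + 6*s + 8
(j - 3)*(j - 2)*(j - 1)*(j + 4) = j^4 - 2*j^3 - 13*j^2 + 38*j - 24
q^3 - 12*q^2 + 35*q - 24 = (q - 8)*(q - 3)*(q - 1)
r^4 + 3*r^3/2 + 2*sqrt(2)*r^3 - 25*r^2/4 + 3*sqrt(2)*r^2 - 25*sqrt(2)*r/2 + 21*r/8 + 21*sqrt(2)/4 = (r - 3/2)*(r - 1/2)*(r + 7/2)*(r + 2*sqrt(2))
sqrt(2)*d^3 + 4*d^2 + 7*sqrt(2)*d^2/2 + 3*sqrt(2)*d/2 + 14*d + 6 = (d + 3)*(d + 2*sqrt(2))*(sqrt(2)*d + sqrt(2)/2)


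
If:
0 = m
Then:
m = 0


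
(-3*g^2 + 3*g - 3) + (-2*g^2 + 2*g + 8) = -5*g^2 + 5*g + 5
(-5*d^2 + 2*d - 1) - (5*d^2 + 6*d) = -10*d^2 - 4*d - 1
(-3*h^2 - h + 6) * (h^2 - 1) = -3*h^4 - h^3 + 9*h^2 + h - 6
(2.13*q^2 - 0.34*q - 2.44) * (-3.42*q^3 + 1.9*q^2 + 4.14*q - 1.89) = -7.2846*q^5 + 5.2098*q^4 + 16.517*q^3 - 10.0693*q^2 - 9.459*q + 4.6116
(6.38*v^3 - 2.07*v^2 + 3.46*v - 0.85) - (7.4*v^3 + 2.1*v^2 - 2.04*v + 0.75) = -1.02*v^3 - 4.17*v^2 + 5.5*v - 1.6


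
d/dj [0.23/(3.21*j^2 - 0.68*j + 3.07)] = (0.1564 - 1.4766*j)/(3.21*j^2 - 0.68*j + 3.07)^2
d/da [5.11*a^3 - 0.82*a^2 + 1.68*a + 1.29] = 15.33*a^2 - 1.64*a + 1.68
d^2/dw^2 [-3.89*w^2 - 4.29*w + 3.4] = -7.78000000000000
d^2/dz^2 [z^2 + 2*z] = 2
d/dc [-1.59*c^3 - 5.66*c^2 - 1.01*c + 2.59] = -4.77*c^2 - 11.32*c - 1.01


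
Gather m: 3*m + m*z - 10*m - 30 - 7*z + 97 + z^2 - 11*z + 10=m*(z - 7) + z^2 - 18*z + 77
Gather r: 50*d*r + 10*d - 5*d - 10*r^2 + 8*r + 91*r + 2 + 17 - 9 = 5*d - 10*r^2 + r*(50*d + 99) + 10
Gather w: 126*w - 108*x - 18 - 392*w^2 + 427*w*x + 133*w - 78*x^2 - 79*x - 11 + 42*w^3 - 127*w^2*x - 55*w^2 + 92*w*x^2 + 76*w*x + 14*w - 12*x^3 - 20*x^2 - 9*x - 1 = 42*w^3 + w^2*(-127*x - 447) + w*(92*x^2 + 503*x + 273) - 12*x^3 - 98*x^2 - 196*x - 30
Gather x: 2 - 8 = -6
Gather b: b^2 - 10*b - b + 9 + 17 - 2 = b^2 - 11*b + 24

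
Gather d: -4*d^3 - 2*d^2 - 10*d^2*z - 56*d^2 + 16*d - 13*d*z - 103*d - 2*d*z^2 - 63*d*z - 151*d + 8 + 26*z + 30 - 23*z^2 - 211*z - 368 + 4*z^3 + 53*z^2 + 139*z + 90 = -4*d^3 + d^2*(-10*z - 58) + d*(-2*z^2 - 76*z - 238) + 4*z^3 + 30*z^2 - 46*z - 240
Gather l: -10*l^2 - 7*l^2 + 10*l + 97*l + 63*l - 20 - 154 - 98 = -17*l^2 + 170*l - 272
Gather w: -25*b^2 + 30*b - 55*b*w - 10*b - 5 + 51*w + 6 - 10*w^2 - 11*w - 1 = -25*b^2 + 20*b - 10*w^2 + w*(40 - 55*b)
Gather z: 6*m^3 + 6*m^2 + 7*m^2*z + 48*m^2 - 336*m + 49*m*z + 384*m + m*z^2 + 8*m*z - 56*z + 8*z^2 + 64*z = 6*m^3 + 54*m^2 + 48*m + z^2*(m + 8) + z*(7*m^2 + 57*m + 8)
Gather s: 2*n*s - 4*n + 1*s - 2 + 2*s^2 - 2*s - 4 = -4*n + 2*s^2 + s*(2*n - 1) - 6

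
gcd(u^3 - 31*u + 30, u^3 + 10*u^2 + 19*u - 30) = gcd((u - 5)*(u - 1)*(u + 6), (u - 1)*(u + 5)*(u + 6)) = u^2 + 5*u - 6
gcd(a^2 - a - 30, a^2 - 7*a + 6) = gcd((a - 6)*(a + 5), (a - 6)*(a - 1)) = a - 6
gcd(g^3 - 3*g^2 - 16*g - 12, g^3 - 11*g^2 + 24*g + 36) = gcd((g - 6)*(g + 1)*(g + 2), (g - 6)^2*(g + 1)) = g^2 - 5*g - 6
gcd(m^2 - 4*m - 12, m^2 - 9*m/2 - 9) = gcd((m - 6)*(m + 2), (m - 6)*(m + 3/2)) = m - 6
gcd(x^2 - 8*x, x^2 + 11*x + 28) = 1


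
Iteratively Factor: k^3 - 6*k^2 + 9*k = (k - 3)*(k^2 - 3*k) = k*(k - 3)*(k - 3)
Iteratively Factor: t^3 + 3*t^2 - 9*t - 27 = (t + 3)*(t^2 - 9) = (t + 3)^2*(t - 3)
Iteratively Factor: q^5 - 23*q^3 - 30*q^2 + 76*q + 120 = (q + 3)*(q^4 - 3*q^3 - 14*q^2 + 12*q + 40) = (q + 2)*(q + 3)*(q^3 - 5*q^2 - 4*q + 20) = (q + 2)^2*(q + 3)*(q^2 - 7*q + 10) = (q - 5)*(q + 2)^2*(q + 3)*(q - 2)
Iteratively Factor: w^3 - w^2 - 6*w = (w)*(w^2 - w - 6) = w*(w + 2)*(w - 3)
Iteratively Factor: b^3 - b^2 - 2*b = (b - 2)*(b^2 + b) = b*(b - 2)*(b + 1)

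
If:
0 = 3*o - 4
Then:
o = 4/3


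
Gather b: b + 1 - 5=b - 4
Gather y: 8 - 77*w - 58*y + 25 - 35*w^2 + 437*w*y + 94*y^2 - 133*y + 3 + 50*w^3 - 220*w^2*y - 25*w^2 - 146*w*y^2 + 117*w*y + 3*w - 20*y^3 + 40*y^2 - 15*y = 50*w^3 - 60*w^2 - 74*w - 20*y^3 + y^2*(134 - 146*w) + y*(-220*w^2 + 554*w - 206) + 36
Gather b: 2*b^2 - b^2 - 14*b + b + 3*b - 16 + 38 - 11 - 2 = b^2 - 10*b + 9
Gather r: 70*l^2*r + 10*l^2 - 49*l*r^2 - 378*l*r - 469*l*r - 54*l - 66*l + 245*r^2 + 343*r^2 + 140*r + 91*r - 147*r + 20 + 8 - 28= 10*l^2 - 120*l + r^2*(588 - 49*l) + r*(70*l^2 - 847*l + 84)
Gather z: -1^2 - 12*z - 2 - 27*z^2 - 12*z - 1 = -27*z^2 - 24*z - 4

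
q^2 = q^2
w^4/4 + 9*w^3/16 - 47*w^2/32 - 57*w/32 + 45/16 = (w/4 + 1/2)*(w - 3/2)*(w - 5/4)*(w + 3)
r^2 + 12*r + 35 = (r + 5)*(r + 7)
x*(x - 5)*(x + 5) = x^3 - 25*x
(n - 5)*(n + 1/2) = n^2 - 9*n/2 - 5/2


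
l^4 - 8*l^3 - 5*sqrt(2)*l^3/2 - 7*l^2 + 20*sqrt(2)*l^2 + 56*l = l*(l - 8)*(l - 7*sqrt(2)/2)*(l + sqrt(2))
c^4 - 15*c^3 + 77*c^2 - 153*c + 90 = (c - 6)*(c - 5)*(c - 3)*(c - 1)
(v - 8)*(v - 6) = v^2 - 14*v + 48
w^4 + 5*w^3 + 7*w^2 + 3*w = w*(w + 1)^2*(w + 3)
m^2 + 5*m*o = m*(m + 5*o)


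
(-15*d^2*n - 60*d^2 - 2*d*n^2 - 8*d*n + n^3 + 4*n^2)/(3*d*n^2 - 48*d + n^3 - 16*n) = (-5*d + n)/(n - 4)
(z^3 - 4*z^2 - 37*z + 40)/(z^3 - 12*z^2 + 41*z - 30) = (z^2 - 3*z - 40)/(z^2 - 11*z + 30)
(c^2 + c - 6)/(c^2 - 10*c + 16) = (c + 3)/(c - 8)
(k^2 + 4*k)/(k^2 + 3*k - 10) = k*(k + 4)/(k^2 + 3*k - 10)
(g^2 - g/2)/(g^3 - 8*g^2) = (g - 1/2)/(g*(g - 8))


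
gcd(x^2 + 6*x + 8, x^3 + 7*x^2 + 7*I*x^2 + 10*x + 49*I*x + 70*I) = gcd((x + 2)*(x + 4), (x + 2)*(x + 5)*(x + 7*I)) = x + 2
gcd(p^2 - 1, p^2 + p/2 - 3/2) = p - 1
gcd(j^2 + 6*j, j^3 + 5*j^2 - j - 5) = 1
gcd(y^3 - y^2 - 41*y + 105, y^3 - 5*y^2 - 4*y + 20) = y - 5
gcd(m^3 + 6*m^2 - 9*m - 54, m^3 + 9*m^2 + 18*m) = m^2 + 9*m + 18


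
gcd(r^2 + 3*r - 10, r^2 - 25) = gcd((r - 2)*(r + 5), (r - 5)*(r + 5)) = r + 5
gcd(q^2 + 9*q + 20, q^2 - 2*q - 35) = q + 5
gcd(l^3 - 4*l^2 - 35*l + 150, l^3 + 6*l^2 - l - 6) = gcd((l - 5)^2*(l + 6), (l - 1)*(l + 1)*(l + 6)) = l + 6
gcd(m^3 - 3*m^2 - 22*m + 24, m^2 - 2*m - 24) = m^2 - 2*m - 24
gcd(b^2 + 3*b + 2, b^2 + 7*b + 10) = b + 2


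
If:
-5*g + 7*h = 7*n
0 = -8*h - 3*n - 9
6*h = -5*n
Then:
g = -63/10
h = -45/22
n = 27/11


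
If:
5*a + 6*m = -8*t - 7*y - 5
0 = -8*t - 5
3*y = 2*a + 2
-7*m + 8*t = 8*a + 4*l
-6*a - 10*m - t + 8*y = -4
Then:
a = -1277/1112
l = -7383/8896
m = 2385/2224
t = -5/8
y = -55/556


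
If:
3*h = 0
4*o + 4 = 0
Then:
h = 0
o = -1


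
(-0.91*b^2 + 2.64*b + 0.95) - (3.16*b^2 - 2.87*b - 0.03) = -4.07*b^2 + 5.51*b + 0.98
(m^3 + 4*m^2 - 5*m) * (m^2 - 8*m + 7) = m^5 - 4*m^4 - 30*m^3 + 68*m^2 - 35*m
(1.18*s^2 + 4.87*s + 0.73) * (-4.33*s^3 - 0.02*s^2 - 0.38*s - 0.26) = -5.1094*s^5 - 21.1107*s^4 - 3.7067*s^3 - 2.172*s^2 - 1.5436*s - 0.1898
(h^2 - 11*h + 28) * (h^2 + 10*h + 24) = h^4 - h^3 - 58*h^2 + 16*h + 672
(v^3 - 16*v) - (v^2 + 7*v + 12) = v^3 - v^2 - 23*v - 12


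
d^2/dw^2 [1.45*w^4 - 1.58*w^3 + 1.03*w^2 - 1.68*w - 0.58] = 17.4*w^2 - 9.48*w + 2.06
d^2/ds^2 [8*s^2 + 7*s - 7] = 16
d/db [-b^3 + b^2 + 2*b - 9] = -3*b^2 + 2*b + 2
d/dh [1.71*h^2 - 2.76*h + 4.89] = 3.42*h - 2.76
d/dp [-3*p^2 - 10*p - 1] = -6*p - 10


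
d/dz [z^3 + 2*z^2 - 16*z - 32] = 3*z^2 + 4*z - 16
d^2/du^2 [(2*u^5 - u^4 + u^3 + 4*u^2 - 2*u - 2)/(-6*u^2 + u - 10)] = 2*(-216*u^7 + 132*u^6 - 1110*u^5 + 483*u^4 - 1973*u^3 + 1566*u^2 - 696*u - 498)/(216*u^6 - 108*u^5 + 1098*u^4 - 361*u^3 + 1830*u^2 - 300*u + 1000)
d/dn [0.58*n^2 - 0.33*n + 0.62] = 1.16*n - 0.33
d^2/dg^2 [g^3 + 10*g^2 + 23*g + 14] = 6*g + 20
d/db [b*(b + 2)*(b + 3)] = 3*b^2 + 10*b + 6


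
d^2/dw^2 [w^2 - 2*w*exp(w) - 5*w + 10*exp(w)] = -2*w*exp(w) + 6*exp(w) + 2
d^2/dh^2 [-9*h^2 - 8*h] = -18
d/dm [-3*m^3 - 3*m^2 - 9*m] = -9*m^2 - 6*m - 9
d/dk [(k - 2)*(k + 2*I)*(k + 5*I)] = 3*k^2 + k*(-4 + 14*I) - 10 - 14*I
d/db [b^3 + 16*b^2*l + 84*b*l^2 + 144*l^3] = 3*b^2 + 32*b*l + 84*l^2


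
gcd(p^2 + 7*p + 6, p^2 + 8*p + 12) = p + 6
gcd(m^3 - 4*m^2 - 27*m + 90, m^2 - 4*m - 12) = m - 6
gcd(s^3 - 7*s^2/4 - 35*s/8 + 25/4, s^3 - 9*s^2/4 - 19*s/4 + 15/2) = s^2 + 3*s/4 - 5/2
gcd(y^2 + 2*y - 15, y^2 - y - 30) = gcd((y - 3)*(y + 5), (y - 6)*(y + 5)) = y + 5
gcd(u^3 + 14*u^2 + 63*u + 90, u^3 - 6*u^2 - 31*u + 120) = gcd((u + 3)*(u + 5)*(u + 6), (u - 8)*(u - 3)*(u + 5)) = u + 5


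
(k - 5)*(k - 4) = k^2 - 9*k + 20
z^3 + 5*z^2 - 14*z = z*(z - 2)*(z + 7)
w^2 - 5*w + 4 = (w - 4)*(w - 1)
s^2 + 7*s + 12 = (s + 3)*(s + 4)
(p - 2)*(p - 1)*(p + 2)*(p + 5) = p^4 + 4*p^3 - 9*p^2 - 16*p + 20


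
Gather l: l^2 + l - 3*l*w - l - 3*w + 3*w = l^2 - 3*l*w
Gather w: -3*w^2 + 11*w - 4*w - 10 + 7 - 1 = -3*w^2 + 7*w - 4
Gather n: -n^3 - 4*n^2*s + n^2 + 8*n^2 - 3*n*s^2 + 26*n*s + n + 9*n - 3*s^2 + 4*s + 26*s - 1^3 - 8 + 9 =-n^3 + n^2*(9 - 4*s) + n*(-3*s^2 + 26*s + 10) - 3*s^2 + 30*s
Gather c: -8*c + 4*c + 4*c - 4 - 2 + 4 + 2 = 0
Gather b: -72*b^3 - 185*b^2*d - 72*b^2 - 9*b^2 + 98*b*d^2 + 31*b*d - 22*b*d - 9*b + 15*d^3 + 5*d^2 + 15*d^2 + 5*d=-72*b^3 + b^2*(-185*d - 81) + b*(98*d^2 + 9*d - 9) + 15*d^3 + 20*d^2 + 5*d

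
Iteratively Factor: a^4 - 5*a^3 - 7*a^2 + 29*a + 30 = (a - 3)*(a^3 - 2*a^2 - 13*a - 10) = (a - 5)*(a - 3)*(a^2 + 3*a + 2) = (a - 5)*(a - 3)*(a + 1)*(a + 2)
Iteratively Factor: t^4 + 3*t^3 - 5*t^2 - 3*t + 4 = (t - 1)*(t^3 + 4*t^2 - t - 4) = (t - 1)^2*(t^2 + 5*t + 4) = (t - 1)^2*(t + 4)*(t + 1)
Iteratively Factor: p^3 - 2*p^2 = (p)*(p^2 - 2*p) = p*(p - 2)*(p)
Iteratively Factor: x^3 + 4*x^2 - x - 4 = (x + 1)*(x^2 + 3*x - 4) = (x - 1)*(x + 1)*(x + 4)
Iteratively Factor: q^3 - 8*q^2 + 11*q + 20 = (q - 5)*(q^2 - 3*q - 4) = (q - 5)*(q + 1)*(q - 4)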